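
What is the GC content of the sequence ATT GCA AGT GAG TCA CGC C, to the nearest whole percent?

Scanning the sequence gives G=5, A=5, T=4, C=5.
G+C = 5 + 5 = 10 out of 19 bases
%GC = 10/19 × 100 = 52.63% ≈ 53%

53%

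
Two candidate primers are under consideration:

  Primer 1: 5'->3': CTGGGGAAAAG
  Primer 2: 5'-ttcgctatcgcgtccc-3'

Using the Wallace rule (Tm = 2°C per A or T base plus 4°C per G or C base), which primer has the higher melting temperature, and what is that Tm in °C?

Primer 1: A+T=5, G+C=6 → Tm = 2(5)+4(6) = 34°C
Primer 2: A+T=6, G+C=10 → Tm = 2(6)+4(10) = 52°C
34°C vs 52°C → primer 2 is higher.

Primer 2, 52°C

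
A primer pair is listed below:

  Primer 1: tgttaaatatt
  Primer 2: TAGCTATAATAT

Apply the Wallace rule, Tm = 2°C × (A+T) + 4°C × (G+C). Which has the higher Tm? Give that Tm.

Primer 1: A+T=10, G+C=1 → Tm = 2(10)+4(1) = 24°C
Primer 2: A+T=10, G+C=2 → Tm = 2(10)+4(2) = 28°C
24°C vs 28°C → primer 2 is higher.

Primer 2, 28°C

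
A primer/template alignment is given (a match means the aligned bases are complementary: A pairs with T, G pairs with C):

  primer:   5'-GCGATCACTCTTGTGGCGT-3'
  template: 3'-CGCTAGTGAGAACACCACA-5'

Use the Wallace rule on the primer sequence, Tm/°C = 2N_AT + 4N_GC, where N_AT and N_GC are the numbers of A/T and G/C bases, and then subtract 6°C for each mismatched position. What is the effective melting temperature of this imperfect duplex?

Primer base counts: A=2, T=6, G=6, C=5 → A+T=8, G+C=11
Perfect-match Tm = 2(8) + 4(11) = 16 + 44 = 60°C
Mismatches (positions where the bases are not complementary): 1 (at position 17)
Effective Tm = 60 − 1×6 = 60 − 6 = 54°C

54°C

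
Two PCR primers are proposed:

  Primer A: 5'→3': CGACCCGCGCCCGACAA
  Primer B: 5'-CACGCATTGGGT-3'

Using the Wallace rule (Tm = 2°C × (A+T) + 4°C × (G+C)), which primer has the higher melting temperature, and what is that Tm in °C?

Primer A: A+T=4, G+C=13 → Tm = 2(4)+4(13) = 60°C
Primer B: A+T=5, G+C=7 → Tm = 2(5)+4(7) = 38°C
60°C vs 38°C → primer A is higher.

Primer A, 60°C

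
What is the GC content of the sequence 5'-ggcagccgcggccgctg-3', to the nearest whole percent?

A=1, T=1, C=7, G=8
G+C = 8 + 7 = 15 out of 17 bases
%GC = 15/17 × 100 = 88.24% ≈ 88%

88%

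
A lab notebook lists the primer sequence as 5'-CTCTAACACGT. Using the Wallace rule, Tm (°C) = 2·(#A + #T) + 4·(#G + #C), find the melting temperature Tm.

Counting bases: A=3, C=4, G=1, T=3
So N_AT = 6 and N_GC = 5.
Tm = 4·5 + 2·6 = 20 + 12 = 32°C

32°C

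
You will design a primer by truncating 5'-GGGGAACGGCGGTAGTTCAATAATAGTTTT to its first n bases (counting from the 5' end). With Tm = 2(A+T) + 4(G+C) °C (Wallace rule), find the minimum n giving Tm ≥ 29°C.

First 8 bases: GGGGAACG → Tm = 28°C (< 29°C)
First 9 bases: GGGGAACGG → Tm = 32°C (≥ 29°C)
Each additional base adds 2°C (A/T) or 4°C (G/C), so Tm is non-decreasing in n; n = 9 is the first length to reach 29°C.

n = 9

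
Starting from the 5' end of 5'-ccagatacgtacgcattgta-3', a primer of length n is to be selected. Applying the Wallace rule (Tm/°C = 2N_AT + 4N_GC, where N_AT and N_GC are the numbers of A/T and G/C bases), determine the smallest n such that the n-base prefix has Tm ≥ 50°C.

n = 17

First 16 bases: CCAGATACGTACGCAT → Tm = 48°C (< 50°C)
First 17 bases: CCAGATACGTACGCATT → Tm = 50°C (≥ 50°C)
Each additional base adds 2°C (A/T) or 4°C (G/C), so Tm is non-decreasing in n; n = 17 is the first length to reach 50°C.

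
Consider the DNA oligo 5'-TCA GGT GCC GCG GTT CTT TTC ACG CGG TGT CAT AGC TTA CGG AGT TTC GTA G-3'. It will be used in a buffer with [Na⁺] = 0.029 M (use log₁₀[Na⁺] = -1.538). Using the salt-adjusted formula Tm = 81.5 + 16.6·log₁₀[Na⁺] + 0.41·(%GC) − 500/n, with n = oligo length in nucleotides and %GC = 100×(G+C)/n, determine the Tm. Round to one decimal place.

68.4°C

Length n = 52. Counting bases: T=17, G=16, A=7, C=12
G+C = 28, so %GC = 28/52 × 100 = 53.846%
Salt term: 16.6 × (-1.538) = -25.531
GC term: 0.41 × 53.846 = 22.077; length term: −500/52 = −9.615
Tm = 81.5 + (-25.531) + 22.077 − 9.615 = 68.431 → 68.4°C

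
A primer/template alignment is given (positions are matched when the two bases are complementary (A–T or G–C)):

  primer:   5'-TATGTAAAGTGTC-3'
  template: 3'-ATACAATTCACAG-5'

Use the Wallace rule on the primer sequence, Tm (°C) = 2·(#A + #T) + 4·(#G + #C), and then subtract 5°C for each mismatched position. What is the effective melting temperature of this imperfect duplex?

29°C

Primer base counts: A=4, T=5, G=3, C=1 → A+T=9, G+C=4
Perfect-match Tm = 2(9) + 4(4) = 18 + 16 = 34°C
Mismatches (positions where the bases are not complementary): 1 (at position 6)
Effective Tm = 34 − 1×5 = 34 − 5 = 29°C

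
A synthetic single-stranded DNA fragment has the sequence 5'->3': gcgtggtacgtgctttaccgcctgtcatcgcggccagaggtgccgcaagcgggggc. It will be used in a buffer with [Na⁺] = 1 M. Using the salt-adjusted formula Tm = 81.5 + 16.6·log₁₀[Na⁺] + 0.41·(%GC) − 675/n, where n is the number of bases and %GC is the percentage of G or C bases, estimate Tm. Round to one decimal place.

98.0°C

Length n = 56. Scanning the sequence gives G=22, T=10, C=17, A=7.
G+C = 39, so %GC = 39/56 × 100 = 69.643%
Salt term: 16.6 × (0) = 0
GC term: 0.41 × 69.643 = 28.554; length term: −675/56 = −12.054
Tm = 81.5 + (0) + 28.554 − 12.054 = 98 → 98.0°C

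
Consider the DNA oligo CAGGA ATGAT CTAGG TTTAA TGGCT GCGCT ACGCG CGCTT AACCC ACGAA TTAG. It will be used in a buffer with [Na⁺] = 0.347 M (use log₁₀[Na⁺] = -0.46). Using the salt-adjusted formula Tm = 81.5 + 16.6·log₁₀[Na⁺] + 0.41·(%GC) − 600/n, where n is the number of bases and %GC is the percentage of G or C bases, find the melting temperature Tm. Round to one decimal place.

Length n = 54. Scanning the sequence gives A=14, C=13, G=14, T=13.
G+C = 27, so %GC = 27/54 × 100 = 50%
Salt term: 16.6 × (-0.46) = -7.636
GC term: 0.41 × 50 = 20.5; length term: −600/54 = −11.111
Tm = 81.5 + (-7.636) + 20.5 − 11.111 = 83.253 → 83.3°C

83.3°C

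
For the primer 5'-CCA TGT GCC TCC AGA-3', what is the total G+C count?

9

Counting bases: C=6, G=3, A=3, T=3
Total G or C: 3 + 6 = 9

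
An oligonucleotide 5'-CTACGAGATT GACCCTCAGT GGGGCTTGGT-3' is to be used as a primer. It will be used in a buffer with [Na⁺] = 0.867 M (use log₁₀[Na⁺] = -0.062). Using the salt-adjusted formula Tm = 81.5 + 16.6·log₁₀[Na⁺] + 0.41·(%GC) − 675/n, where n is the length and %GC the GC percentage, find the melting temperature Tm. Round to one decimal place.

Length n = 30. A=5, C=7, T=8, G=10
G+C = 17, so %GC = 17/30 × 100 = 56.667%
Salt term: 16.6 × (-0.062) = -1.029
GC term: 0.41 × 56.667 = 23.233; length term: −675/30 = −22.5
Tm = 81.5 + (-1.029) + 23.233 − 22.5 = 81.204 → 81.2°C

81.2°C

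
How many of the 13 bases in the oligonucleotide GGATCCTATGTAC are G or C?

6

G=3, T=4, C=3, A=3
G+C = 3 + 3 = 6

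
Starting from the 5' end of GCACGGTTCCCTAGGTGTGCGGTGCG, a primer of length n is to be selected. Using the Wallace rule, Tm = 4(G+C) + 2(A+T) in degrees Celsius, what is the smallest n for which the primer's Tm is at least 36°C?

First 10 bases: GCACGGTTCC → Tm = 34°C (< 36°C)
First 11 bases: GCACGGTTCCC → Tm = 38°C (≥ 36°C)
Since every base adds ≥2°C, Tm only increases with n, so the threshold is first crossed at n = 11.

n = 11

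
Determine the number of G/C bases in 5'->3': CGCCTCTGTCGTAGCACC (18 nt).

C=8, G=4, T=4, A=2
G+C = 4 + 8 = 12

12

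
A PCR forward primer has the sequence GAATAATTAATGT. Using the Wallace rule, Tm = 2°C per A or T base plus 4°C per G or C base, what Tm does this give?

G=2, T=5, A=6, C=0
A+T = 11, G+C = 2
Tm = 2(11) + 4(2) = 22 + 8 = 30°C

30°C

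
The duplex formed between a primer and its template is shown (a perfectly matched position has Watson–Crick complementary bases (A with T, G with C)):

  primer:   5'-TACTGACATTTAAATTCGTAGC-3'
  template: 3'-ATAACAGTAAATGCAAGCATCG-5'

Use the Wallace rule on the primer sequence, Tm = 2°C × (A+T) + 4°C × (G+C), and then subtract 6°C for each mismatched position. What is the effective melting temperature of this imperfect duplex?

Primer base counts: A=7, T=8, G=3, C=4 → A+T=15, G+C=7
Perfect-match Tm = 2(15) + 4(7) = 30 + 28 = 58°C
Mismatches (positions where the bases are not complementary): 4 (at positions 3, 6, 13, 14)
Effective Tm = 58 − 4×6 = 58 − 24 = 34°C

34°C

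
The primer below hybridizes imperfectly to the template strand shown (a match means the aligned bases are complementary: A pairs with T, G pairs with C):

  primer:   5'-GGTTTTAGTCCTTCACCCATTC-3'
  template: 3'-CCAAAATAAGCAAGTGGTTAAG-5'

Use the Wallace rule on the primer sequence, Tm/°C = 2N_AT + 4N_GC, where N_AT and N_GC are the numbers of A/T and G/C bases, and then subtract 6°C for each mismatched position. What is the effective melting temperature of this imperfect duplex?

46°C

Primer base counts: A=3, T=9, G=3, C=7 → A+T=12, G+C=10
Perfect-match Tm = 2(12) + 4(10) = 24 + 40 = 64°C
Mismatches (positions where the bases are not complementary): 3 (at positions 8, 11, 18)
Effective Tm = 64 − 3×6 = 64 − 18 = 46°C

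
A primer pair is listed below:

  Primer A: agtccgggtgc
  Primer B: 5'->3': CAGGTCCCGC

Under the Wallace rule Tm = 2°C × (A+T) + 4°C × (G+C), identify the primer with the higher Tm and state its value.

Primer A, 38°C

Primer A: A+T=3, G+C=8 → Tm = 2(3)+4(8) = 38°C
Primer B: A+T=2, G+C=8 → Tm = 2(2)+4(8) = 36°C
38°C vs 36°C → primer A is higher.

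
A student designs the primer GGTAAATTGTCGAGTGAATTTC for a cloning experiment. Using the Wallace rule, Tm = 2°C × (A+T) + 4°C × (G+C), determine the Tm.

Scanning the sequence gives C=2, A=6, G=6, T=8.
A+T = 14, G+C = 8
Tm = 4·8 + 2·14 = 32 + 28 = 60°C

60°C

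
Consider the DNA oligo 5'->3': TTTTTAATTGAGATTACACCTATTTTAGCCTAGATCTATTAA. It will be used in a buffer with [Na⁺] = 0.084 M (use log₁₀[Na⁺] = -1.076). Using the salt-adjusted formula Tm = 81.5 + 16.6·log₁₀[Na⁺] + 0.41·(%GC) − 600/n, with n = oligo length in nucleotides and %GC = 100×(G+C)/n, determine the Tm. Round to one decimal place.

Length n = 42. G=4, T=19, A=13, C=6
G+C = 10, so %GC = 10/42 × 100 = 23.81%
Salt term: 16.6 × (-1.076) = -17.862
GC term: 0.41 × 23.81 = 9.762; length term: −600/42 = −14.286
Tm = 81.5 + (-17.862) + 9.762 − 14.286 = 59.114 → 59.1°C

59.1°C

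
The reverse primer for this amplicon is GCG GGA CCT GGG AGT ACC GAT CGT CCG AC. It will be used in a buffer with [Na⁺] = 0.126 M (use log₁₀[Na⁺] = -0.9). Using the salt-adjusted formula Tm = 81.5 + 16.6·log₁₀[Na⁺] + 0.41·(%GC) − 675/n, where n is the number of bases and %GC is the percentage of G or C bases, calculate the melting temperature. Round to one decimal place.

71.6°C

Length n = 29. Scanning the sequence gives A=5, T=4, G=11, C=9.
G+C = 20, so %GC = 20/29 × 100 = 68.966%
Salt term: 16.6 × (-0.9) = -14.94
GC term: 0.41 × 68.966 = 28.276; length term: −675/29 = −23.276
Tm = 81.5 + (-14.94) + 28.276 − 23.276 = 71.56 → 71.6°C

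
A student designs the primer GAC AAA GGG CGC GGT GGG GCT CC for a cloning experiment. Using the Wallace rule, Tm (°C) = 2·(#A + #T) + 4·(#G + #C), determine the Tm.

G=11, C=6, T=2, A=4
So N_AT = 6 and N_GC = 17.
Tm = 2×6 + 4×17 = 80°C

80°C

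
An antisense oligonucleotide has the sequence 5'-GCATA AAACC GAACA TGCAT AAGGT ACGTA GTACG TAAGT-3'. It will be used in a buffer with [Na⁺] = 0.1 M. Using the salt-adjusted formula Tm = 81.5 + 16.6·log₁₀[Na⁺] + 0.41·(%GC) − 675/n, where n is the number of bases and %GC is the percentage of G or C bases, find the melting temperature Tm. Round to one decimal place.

Length n = 40. Counting bases: G=9, C=7, A=16, T=8
G+C = 16, so %GC = 16/40 × 100 = 40%
Salt term: 16.6 × (-1) = -16.6
GC term: 0.41 × 40 = 16.4; length term: −675/40 = −16.875
Tm = 81.5 + (-16.6) + 16.4 − 16.875 = 64.425 → 64.4°C

64.4°C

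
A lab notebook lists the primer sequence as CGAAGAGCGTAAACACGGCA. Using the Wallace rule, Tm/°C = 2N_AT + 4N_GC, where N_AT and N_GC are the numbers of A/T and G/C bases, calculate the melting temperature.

Base counts: G=6, A=8, T=1, C=5
So N_AT = 9 and N_GC = 11.
Tm = 2(9) + 4(11) = 18 + 44 = 62°C

62°C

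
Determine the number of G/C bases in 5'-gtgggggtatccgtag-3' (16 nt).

Counting bases: T=4, C=2, A=2, G=8
Total G or C: 8 + 2 = 10

10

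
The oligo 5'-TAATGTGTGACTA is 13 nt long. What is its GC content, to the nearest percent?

31%

Scanning the sequence gives G=3, A=4, T=5, C=1.
G+C = 3 + 1 = 4 out of 13 bases
%GC = 4/13 × 100 = 30.77% ≈ 31%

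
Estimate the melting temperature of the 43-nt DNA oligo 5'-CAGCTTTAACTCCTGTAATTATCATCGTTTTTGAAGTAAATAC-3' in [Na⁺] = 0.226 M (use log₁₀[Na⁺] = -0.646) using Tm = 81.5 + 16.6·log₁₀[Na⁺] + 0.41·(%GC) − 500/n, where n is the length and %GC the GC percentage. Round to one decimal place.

Length n = 43. Counting bases: T=17, A=13, G=5, C=8
G+C = 13, so %GC = 13/43 × 100 = 30.233%
Salt term: 16.6 × (-0.646) = -10.724
GC term: 0.41 × 30.233 = 12.396; length term: −500/43 = −11.628
Tm = 81.5 + (-10.724) + 12.396 − 11.628 = 71.544 → 71.5°C

71.5°C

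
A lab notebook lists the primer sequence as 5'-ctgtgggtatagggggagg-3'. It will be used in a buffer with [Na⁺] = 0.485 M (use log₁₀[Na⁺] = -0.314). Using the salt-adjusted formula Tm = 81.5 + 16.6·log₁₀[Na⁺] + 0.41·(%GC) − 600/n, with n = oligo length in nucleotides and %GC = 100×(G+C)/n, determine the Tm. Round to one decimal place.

70.6°C

Length n = 19. Base counts: G=11, A=3, T=4, C=1
G+C = 12, so %GC = 12/19 × 100 = 63.158%
Salt term: 16.6 × (-0.314) = -5.212
GC term: 0.41 × 63.158 = 25.895; length term: −600/19 = −31.579
Tm = 81.5 + (-5.212) + 25.895 − 31.579 = 70.604 → 70.6°C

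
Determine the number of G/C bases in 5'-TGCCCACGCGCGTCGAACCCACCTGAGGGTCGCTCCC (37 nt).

C=17, G=10, T=5, A=5
Total G or C: 10 + 17 = 27

27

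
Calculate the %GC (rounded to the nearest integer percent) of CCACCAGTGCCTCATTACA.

53%

Counting bases: A=5, T=4, C=8, G=2
G+C = 2 + 8 = 10 out of 19 bases
%GC = 10/19 × 100 = 52.63% ≈ 53%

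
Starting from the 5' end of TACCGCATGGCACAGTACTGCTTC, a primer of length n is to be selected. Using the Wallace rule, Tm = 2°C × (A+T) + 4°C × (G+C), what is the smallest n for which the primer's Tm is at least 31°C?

n = 10

First 9 bases: TACCGCATG → Tm = 28°C (< 31°C)
First 10 bases: TACCGCATGG → Tm = 32°C (≥ 31°C)
Each additional base adds 2°C (A/T) or 4°C (G/C), so Tm is non-decreasing in n; n = 10 is the first length to reach 31°C.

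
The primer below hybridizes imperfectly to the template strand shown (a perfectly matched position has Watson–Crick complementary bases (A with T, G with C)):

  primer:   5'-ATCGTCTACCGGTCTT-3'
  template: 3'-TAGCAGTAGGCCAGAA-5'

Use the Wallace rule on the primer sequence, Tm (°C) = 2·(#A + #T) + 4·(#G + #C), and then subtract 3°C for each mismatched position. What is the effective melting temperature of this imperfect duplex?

Primer base counts: A=2, T=6, G=3, C=5 → A+T=8, G+C=8
Perfect-match Tm = 2(8) + 4(8) = 16 + 32 = 48°C
Mismatches (positions where the bases are not complementary): 2 (at positions 7, 8)
Effective Tm = 48 − 2×3 = 48 − 6 = 42°C

42°C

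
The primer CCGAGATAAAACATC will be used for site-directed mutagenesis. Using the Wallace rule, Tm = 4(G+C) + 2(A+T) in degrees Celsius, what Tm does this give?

Counting bases: G=2, T=2, C=4, A=7
AT pairs contribute 9, GC pairs contribute 6.
Tm = 2(9) + 4(6) = 18 + 24 = 42°C

42°C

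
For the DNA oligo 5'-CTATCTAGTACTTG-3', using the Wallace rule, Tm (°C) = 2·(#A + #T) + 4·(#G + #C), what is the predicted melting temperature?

Base counts: T=6, A=3, G=2, C=3
AT pairs contribute 9, GC pairs contribute 5.
Tm = 2(9) + 4(5) = 18 + 20 = 38°C

38°C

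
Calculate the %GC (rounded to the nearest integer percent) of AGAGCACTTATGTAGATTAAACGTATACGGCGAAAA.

Scanning the sequence gives G=8, C=5, A=15, T=8.
G+C = 8 + 5 = 13 out of 36 bases
%GC = 13/36 × 100 = 36.11% ≈ 36%

36%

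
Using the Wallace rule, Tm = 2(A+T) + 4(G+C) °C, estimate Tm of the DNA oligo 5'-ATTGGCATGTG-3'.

32°C

A=2, G=4, T=4, C=1
AT pairs contribute 6, GC pairs contribute 5.
Tm = 2(6) + 4(5) = 12 + 20 = 32°C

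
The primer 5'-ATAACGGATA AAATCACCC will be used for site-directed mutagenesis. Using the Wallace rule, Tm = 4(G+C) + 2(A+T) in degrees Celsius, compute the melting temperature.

52°C

Base counts: T=3, A=9, C=5, G=2
So N_AT = 12 and N_GC = 7.
Tm = 2×12 + 4×7 = 52°C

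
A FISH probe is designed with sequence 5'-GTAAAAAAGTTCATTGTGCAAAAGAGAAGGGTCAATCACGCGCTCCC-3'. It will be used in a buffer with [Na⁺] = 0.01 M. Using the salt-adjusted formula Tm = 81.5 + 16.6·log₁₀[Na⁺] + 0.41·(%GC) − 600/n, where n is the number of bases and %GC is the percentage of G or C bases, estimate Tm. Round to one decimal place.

Length n = 47. Counting bases: G=11, T=9, A=17, C=10
G+C = 21, so %GC = 21/47 × 100 = 44.681%
Salt term: 16.6 × (-2) = -33.2
GC term: 0.41 × 44.681 = 18.319; length term: −600/47 = −12.766
Tm = 81.5 + (-33.2) + 18.319 − 12.766 = 53.853 → 53.9°C

53.9°C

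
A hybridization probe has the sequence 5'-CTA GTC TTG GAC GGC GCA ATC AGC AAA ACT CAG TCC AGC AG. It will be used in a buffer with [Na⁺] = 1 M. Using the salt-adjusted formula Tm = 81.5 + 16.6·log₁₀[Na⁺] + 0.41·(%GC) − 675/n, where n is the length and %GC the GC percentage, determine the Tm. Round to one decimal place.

Length n = 41. Base counts: G=10, C=12, T=7, A=12
G+C = 22, so %GC = 22/41 × 100 = 53.659%
Salt term: 16.6 × (0) = 0
GC term: 0.41 × 53.659 = 22; length term: −675/41 = −16.463
Tm = 81.5 + (0) + 22 − 16.463 = 87.037 → 87.0°C

87.0°C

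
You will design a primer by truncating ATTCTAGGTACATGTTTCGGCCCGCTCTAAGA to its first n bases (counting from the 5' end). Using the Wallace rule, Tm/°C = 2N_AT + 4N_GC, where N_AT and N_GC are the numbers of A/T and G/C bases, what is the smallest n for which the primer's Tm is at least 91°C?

n = 31

First 30 bases: ATTCTAGGTACATGTTTCGGCCCGCTCTAA → Tm = 88°C (< 91°C)
First 31 bases: ATTCTAGGTACATGTTTCGGCCCGCTCTAAG → Tm = 92°C (≥ 91°C)
Since every base adds ≥2°C, Tm only increases with n, so the threshold is first crossed at n = 31.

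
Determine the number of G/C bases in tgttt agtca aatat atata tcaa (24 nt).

4

Counting bases: C=2, A=10, T=10, G=2
G+C = 2 + 2 = 4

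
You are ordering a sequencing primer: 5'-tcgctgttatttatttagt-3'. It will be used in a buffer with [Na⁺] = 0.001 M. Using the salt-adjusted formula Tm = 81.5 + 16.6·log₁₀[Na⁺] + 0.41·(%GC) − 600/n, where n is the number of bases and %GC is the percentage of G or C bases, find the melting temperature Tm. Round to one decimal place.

Length n = 19. Counting bases: C=2, T=11, G=3, A=3
G+C = 5, so %GC = 5/19 × 100 = 26.316%
Salt term: 16.6 × (-3) = -49.8
GC term: 0.41 × 26.316 = 10.79; length term: −600/19 = −31.579
Tm = 81.5 + (-49.8) + 10.79 − 31.579 = 10.911 → 10.9°C

10.9°C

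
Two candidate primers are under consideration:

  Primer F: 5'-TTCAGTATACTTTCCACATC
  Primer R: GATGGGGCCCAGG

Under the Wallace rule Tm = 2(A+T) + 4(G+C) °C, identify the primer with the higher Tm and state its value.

Primer F: A+T=13, G+C=7 → Tm = 2(13)+4(7) = 54°C
Primer R: A+T=3, G+C=10 → Tm = 2(3)+4(10) = 46°C
54°C vs 46°C → primer F is higher.

Primer F, 54°C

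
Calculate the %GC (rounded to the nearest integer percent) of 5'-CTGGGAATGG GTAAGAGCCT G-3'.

Base counts: G=9, A=5, T=4, C=3
G+C = 9 + 3 = 12 out of 21 bases
%GC = 12/21 × 100 = 57.14% ≈ 57%

57%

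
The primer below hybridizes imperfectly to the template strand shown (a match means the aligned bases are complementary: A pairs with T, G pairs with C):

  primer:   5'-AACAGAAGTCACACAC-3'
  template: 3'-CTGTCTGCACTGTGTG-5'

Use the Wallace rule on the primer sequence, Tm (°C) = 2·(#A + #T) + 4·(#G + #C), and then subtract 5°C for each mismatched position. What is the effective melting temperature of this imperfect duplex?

Primer base counts: A=8, T=1, G=2, C=5 → A+T=9, G+C=7
Perfect-match Tm = 2(9) + 4(7) = 18 + 28 = 46°C
Mismatches (positions where the bases are not complementary): 3 (at positions 1, 7, 10)
Effective Tm = 46 − 3×5 = 46 − 15 = 31°C

31°C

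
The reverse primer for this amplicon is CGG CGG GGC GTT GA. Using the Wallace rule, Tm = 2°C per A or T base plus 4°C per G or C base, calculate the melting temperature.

Counting bases: T=2, G=8, A=1, C=3
A+T = 3, G+C = 11
Tm = 2(3) + 4(11) = 6 + 44 = 50°C

50°C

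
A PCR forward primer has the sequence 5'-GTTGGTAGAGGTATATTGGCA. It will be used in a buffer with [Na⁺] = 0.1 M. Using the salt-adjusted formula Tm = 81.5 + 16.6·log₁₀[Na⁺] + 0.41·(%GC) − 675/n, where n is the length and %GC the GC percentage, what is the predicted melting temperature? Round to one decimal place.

50.3°C

Length n = 21. Counting bases: A=5, T=7, G=8, C=1
G+C = 9, so %GC = 9/21 × 100 = 42.857%
Salt term: 16.6 × (-1) = -16.6
GC term: 0.41 × 42.857 = 17.571; length term: −675/21 = −32.143
Tm = 81.5 + (-16.6) + 17.571 − 32.143 = 50.328 → 50.3°C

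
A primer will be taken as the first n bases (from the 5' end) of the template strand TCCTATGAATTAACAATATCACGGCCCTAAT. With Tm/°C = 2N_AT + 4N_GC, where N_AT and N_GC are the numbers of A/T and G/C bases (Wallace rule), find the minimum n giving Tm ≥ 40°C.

First 15 bases: TCCTATGAATTAACA → Tm = 38°C (< 40°C)
First 16 bases: TCCTATGAATTAACAA → Tm = 40°C (≥ 40°C)
Since every base adds ≥2°C, Tm only increases with n, so the threshold is first crossed at n = 16.

n = 16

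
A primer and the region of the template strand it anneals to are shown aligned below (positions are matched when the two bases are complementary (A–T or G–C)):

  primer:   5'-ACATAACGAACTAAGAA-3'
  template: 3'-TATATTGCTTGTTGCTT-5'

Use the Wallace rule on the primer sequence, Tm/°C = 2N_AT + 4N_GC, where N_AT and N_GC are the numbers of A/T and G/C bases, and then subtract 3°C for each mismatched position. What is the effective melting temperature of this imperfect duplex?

Primer base counts: A=10, T=2, G=2, C=3 → A+T=12, G+C=5
Perfect-match Tm = 2(12) + 4(5) = 24 + 20 = 44°C
Mismatches (positions where the bases are not complementary): 3 (at positions 2, 12, 14)
Effective Tm = 44 − 3×3 = 44 − 9 = 35°C

35°C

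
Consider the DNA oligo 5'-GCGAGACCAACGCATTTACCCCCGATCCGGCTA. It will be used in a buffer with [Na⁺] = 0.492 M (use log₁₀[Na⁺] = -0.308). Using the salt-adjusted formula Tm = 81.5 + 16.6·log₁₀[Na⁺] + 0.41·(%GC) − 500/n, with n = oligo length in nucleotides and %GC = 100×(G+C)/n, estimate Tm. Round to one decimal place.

Length n = 33. G=7, T=5, C=13, A=8
G+C = 20, so %GC = 20/33 × 100 = 60.606%
Salt term: 16.6 × (-0.308) = -5.113
GC term: 0.41 × 60.606 = 24.848; length term: −500/33 = −15.152
Tm = 81.5 + (-5.113) + 24.848 − 15.152 = 86.083 → 86.1°C

86.1°C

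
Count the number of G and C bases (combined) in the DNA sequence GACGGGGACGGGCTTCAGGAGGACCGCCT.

21

G=13, A=5, T=3, C=8
G+C = 13 + 8 = 21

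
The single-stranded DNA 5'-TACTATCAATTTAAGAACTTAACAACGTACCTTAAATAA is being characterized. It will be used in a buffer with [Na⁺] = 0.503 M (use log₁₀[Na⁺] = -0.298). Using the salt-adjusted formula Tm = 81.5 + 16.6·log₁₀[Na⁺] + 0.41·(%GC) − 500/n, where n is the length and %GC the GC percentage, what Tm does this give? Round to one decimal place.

Length n = 39. Counting bases: G=2, T=12, C=7, A=18
G+C = 9, so %GC = 9/39 × 100 = 23.077%
Salt term: 16.6 × (-0.298) = -4.947
GC term: 0.41 × 23.077 = 9.462; length term: −500/39 = −12.821
Tm = 81.5 + (-4.947) + 9.462 − 12.821 = 73.194 → 73.2°C

73.2°C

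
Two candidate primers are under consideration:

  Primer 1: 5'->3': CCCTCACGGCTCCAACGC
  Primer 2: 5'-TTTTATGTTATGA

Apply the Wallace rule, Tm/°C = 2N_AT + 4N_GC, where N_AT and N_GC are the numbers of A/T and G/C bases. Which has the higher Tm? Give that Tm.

Primer 1, 62°C

Primer 1: A+T=5, G+C=13 → Tm = 2(5)+4(13) = 62°C
Primer 2: A+T=11, G+C=2 → Tm = 2(11)+4(2) = 30°C
62°C vs 30°C → primer 1 is higher.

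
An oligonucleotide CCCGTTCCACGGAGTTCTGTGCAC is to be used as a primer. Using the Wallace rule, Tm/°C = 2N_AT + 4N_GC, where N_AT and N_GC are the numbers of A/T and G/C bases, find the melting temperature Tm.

78°C

Base counts: C=9, T=6, A=3, G=6
AT pairs contribute 9, GC pairs contribute 15.
Tm = 2(9) + 4(15) = 18 + 60 = 78°C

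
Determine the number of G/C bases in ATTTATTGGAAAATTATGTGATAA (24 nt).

4

Scanning the sequence gives G=4, T=10, C=0, A=10.
Total G or C: 4 + 0 = 4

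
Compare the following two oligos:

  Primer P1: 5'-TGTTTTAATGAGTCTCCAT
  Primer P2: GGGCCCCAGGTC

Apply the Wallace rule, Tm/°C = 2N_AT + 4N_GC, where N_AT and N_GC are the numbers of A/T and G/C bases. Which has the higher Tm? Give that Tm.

Primer P1, 50°C

Primer P1: A+T=13, G+C=6 → Tm = 2(13)+4(6) = 50°C
Primer P2: A+T=2, G+C=10 → Tm = 2(2)+4(10) = 44°C
50°C vs 44°C → primer P1 is higher.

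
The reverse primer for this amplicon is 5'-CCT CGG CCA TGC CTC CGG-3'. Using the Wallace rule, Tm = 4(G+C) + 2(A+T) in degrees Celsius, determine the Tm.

Counting bases: G=5, A=1, C=9, T=3
AT pairs contribute 4, GC pairs contribute 14.
Tm = 2(4) + 4(14) = 8 + 56 = 64°C

64°C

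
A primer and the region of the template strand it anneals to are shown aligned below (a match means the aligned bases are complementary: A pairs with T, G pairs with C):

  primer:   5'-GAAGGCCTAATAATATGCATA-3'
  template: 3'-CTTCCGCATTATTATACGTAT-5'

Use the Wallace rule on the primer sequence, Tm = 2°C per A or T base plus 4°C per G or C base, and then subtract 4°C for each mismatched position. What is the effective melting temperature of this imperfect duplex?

52°C

Primer base counts: A=9, T=5, G=4, C=3 → A+T=14, G+C=7
Perfect-match Tm = 2(14) + 4(7) = 28 + 28 = 56°C
Mismatches (positions where the bases are not complementary): 1 (at position 7)
Effective Tm = 56 − 1×4 = 56 − 4 = 52°C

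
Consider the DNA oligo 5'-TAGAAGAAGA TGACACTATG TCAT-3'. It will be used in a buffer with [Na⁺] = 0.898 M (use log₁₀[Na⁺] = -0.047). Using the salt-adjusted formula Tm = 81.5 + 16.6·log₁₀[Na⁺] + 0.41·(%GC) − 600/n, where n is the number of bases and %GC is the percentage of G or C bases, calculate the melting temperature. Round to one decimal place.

Length n = 24. Counting bases: T=6, C=3, A=10, G=5
G+C = 8, so %GC = 8/24 × 100 = 33.333%
Salt term: 16.6 × (-0.047) = -0.78
GC term: 0.41 × 33.333 = 13.667; length term: −600/24 = −25
Tm = 81.5 + (-0.78) + 13.667 − 25 = 69.387 → 69.4°C

69.4°C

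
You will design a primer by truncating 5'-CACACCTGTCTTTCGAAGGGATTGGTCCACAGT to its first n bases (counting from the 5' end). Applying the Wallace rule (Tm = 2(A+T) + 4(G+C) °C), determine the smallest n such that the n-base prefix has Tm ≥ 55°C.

First 18 bases: CACACCTGTCTTTCGAAG → Tm = 54°C (< 55°C)
First 19 bases: CACACCTGTCTTTCGAAGG → Tm = 58°C (≥ 55°C)
Since every base adds ≥2°C, Tm only increases with n, so the threshold is first crossed at n = 19.

n = 19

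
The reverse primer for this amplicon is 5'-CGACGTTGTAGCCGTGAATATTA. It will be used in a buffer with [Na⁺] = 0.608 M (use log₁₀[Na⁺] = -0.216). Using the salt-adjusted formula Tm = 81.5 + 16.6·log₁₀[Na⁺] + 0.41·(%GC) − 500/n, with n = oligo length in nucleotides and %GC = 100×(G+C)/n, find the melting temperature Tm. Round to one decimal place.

Length n = 23. C=4, G=6, T=7, A=6
G+C = 10, so %GC = 10/23 × 100 = 43.478%
Salt term: 16.6 × (-0.216) = -3.586
GC term: 0.41 × 43.478 = 17.826; length term: −500/23 = −21.739
Tm = 81.5 + (-3.586) + 17.826 − 21.739 = 74.001 → 74.0°C

74.0°C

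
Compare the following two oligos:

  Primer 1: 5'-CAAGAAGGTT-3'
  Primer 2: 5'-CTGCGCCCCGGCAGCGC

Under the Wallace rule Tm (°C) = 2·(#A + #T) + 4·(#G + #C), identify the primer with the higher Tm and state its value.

Primer 1: A+T=6, G+C=4 → Tm = 2(6)+4(4) = 28°C
Primer 2: A+T=2, G+C=15 → Tm = 2(2)+4(15) = 64°C
28°C vs 64°C → primer 2 is higher.

Primer 2, 64°C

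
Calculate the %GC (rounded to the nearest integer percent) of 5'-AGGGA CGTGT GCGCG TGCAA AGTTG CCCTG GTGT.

62%

Scanning the sequence gives G=14, C=7, T=8, A=5.
G+C = 14 + 7 = 21 out of 34 bases
%GC = 21/34 × 100 = 61.76% ≈ 62%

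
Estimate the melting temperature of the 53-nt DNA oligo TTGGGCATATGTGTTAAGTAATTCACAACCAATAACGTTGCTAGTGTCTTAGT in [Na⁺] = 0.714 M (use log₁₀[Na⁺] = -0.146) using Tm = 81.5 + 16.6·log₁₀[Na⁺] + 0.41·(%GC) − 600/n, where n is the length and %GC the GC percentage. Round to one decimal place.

Length n = 53. Base counts: G=11, T=19, A=15, C=8
G+C = 19, so %GC = 19/53 × 100 = 35.849%
Salt term: 16.6 × (-0.146) = -2.424
GC term: 0.41 × 35.849 = 14.698; length term: −600/53 = −11.321
Tm = 81.5 + (-2.424) + 14.698 − 11.321 = 82.453 → 82.5°C

82.5°C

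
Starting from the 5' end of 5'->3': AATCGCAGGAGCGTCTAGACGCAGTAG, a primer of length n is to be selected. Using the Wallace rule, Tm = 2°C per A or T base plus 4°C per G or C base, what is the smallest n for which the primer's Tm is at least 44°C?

n = 14

First 13 bases: AATCGCAGGAGCG → Tm = 42°C (< 44°C)
First 14 bases: AATCGCAGGAGCGT → Tm = 44°C (≥ 44°C)
Each additional base adds 2°C (A/T) or 4°C (G/C), so Tm is non-decreasing in n; n = 14 is the first length to reach 44°C.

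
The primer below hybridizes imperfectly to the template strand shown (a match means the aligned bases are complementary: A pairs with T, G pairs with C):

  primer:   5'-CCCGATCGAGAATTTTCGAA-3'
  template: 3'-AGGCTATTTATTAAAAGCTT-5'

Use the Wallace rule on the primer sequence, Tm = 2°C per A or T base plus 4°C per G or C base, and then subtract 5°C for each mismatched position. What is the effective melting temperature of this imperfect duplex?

Primer base counts: A=6, T=5, G=4, C=5 → A+T=11, G+C=9
Perfect-match Tm = 2(11) + 4(9) = 22 + 36 = 58°C
Mismatches (positions where the bases are not complementary): 4 (at positions 1, 7, 8, 10)
Effective Tm = 58 − 4×5 = 58 − 20 = 38°C

38°C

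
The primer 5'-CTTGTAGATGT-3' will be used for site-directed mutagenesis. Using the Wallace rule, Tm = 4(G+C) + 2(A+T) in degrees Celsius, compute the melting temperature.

30°C

Counting bases: A=2, G=3, T=5, C=1
So N_AT = 7 and N_GC = 4.
Tm = 2(7) + 4(4) = 14 + 16 = 30°C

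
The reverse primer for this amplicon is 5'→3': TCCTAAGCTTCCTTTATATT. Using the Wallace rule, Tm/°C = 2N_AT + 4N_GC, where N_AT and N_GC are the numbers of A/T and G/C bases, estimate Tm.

C=5, G=1, T=10, A=4
AT pairs contribute 14, GC pairs contribute 6.
Tm = 4·6 + 2·14 = 24 + 28 = 52°C

52°C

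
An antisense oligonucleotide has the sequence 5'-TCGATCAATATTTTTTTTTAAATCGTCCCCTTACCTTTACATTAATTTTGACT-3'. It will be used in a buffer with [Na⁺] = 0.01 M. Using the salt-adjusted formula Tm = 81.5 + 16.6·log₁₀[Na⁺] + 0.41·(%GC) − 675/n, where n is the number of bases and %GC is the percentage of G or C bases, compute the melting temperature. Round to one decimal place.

Length n = 53. Base counts: T=26, A=13, G=3, C=11
G+C = 14, so %GC = 14/53 × 100 = 26.415%
Salt term: 16.6 × (-2) = -33.2
GC term: 0.41 × 26.415 = 10.83; length term: −675/53 = −12.736
Tm = 81.5 + (-33.2) + 10.83 − 12.736 = 46.394 → 46.4°C

46.4°C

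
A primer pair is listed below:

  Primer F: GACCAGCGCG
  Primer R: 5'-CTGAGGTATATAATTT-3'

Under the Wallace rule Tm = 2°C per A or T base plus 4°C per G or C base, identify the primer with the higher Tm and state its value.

Primer F: A+T=2, G+C=8 → Tm = 2(2)+4(8) = 36°C
Primer R: A+T=12, G+C=4 → Tm = 2(12)+4(4) = 40°C
36°C vs 40°C → primer R is higher.

Primer R, 40°C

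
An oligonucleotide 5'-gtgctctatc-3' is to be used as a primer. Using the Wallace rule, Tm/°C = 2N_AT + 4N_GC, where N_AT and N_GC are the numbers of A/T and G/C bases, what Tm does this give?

G=2, A=1, C=3, T=4
AT pairs contribute 5, GC pairs contribute 5.
Tm = 2×5 + 4×5 = 30°C

30°C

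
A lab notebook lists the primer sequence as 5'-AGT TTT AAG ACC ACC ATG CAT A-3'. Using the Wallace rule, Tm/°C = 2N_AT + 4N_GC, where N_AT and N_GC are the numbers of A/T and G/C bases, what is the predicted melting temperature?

Counting bases: T=6, A=8, G=3, C=5
So N_AT = 14 and N_GC = 8.
Tm = 4·8 + 2·14 = 32 + 28 = 60°C

60°C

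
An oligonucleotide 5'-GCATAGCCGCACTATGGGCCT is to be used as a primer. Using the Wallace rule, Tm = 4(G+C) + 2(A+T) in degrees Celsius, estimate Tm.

A=4, T=4, G=6, C=7
A+T = 8, G+C = 13
Tm = 2(8) + 4(13) = 16 + 52 = 68°C

68°C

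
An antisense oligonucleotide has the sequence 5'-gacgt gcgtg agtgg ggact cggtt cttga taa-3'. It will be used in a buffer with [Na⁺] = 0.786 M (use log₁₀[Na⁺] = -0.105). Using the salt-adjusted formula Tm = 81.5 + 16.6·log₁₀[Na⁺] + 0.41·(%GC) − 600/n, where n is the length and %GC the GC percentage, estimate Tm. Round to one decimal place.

Length n = 33. Scanning the sequence gives C=5, G=13, T=9, A=6.
G+C = 18, so %GC = 18/33 × 100 = 54.545%
Salt term: 16.6 × (-0.105) = -1.743
GC term: 0.41 × 54.545 = 22.363; length term: −600/33 = −18.182
Tm = 81.5 + (-1.743) + 22.363 − 18.182 = 83.938 → 83.9°C

83.9°C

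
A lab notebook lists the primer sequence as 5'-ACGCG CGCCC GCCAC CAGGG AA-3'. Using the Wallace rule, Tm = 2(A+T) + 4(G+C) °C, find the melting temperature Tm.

78°C

C=10, T=0, G=7, A=5
A+T = 5, G+C = 17
Tm = 4·17 + 2·5 = 68 + 10 = 78°C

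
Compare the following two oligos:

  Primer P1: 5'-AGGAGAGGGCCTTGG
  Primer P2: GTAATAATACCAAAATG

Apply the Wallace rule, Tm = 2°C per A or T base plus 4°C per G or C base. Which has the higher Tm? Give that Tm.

Primer P1, 50°C

Primer P1: A+T=5, G+C=10 → Tm = 2(5)+4(10) = 50°C
Primer P2: A+T=13, G+C=4 → Tm = 2(13)+4(4) = 42°C
50°C vs 42°C → primer P1 is higher.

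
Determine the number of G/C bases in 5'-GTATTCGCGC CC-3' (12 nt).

Base counts: A=1, G=3, T=3, C=5
Total G or C: 3 + 5 = 8

8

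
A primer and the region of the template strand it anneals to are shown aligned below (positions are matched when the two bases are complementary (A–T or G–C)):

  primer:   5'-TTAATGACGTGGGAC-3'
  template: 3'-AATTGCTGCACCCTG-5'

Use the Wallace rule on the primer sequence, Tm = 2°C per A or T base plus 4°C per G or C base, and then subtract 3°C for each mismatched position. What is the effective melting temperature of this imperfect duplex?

Primer base counts: A=4, T=4, G=5, C=2 → A+T=8, G+C=7
Perfect-match Tm = 2(8) + 4(7) = 16 + 28 = 44°C
Mismatches (positions where the bases are not complementary): 1 (at position 5)
Effective Tm = 44 − 1×3 = 44 − 3 = 41°C

41°C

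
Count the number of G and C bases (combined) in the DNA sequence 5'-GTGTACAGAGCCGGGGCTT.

A=3, T=4, G=8, C=4
G+C = 8 + 4 = 12

12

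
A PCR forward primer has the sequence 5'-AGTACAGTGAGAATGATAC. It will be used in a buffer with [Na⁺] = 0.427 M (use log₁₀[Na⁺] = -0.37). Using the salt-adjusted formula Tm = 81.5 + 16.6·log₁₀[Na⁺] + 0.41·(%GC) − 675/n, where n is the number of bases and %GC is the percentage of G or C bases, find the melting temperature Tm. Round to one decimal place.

Length n = 19. Counting bases: G=5, T=4, C=2, A=8
G+C = 7, so %GC = 7/19 × 100 = 36.842%
Salt term: 16.6 × (-0.37) = -6.142
GC term: 0.41 × 36.842 = 15.105; length term: −675/19 = −35.526
Tm = 81.5 + (-6.142) + 15.105 − 35.526 = 54.937 → 54.9°C

54.9°C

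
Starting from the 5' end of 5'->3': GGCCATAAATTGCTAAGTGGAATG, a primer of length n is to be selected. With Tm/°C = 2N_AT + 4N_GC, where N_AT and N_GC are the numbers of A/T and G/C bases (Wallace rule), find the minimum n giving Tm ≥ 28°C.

n = 10

First 9 bases: GGCCATAAA → Tm = 26°C (< 28°C)
First 10 bases: GGCCATAAAT → Tm = 28°C (≥ 28°C)
Since every base adds ≥2°C, Tm only increases with n, so the threshold is first crossed at n = 10.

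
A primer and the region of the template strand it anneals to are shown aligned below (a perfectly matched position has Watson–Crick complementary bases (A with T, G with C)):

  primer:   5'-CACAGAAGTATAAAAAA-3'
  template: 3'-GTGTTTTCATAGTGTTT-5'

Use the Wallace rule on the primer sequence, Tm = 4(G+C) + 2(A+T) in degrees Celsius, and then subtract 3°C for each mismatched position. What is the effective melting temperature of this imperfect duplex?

33°C

Primer base counts: A=11, T=2, G=2, C=2 → A+T=13, G+C=4
Perfect-match Tm = 2(13) + 4(4) = 26 + 16 = 42°C
Mismatches (positions where the bases are not complementary): 3 (at positions 5, 12, 14)
Effective Tm = 42 − 3×3 = 42 − 9 = 33°C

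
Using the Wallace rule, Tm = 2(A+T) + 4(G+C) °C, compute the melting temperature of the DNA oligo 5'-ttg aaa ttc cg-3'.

G=2, C=2, A=3, T=4
A+T = 7, G+C = 4
Tm = 2×7 + 4×4 = 30°C

30°C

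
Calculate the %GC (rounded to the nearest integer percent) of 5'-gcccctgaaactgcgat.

59%

T=3, G=4, C=6, A=4
G+C = 4 + 6 = 10 out of 17 bases
%GC = 10/17 × 100 = 58.82% ≈ 59%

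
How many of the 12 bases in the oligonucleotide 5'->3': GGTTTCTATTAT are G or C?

Scanning the sequence gives A=2, C=1, T=7, G=2.
Total G or C: 2 + 1 = 3

3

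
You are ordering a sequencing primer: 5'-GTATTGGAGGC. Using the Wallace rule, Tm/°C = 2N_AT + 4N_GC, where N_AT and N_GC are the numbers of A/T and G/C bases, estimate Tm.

34°C

C=1, T=3, G=5, A=2
So N_AT = 5 and N_GC = 6.
Tm = 2(5) + 4(6) = 10 + 24 = 34°C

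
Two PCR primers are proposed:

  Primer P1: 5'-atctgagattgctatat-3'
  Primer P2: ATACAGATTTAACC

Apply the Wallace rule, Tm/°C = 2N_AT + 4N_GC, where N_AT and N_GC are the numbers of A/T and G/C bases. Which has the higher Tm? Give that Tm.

Primer P1: A+T=12, G+C=5 → Tm = 2(12)+4(5) = 44°C
Primer P2: A+T=10, G+C=4 → Tm = 2(10)+4(4) = 36°C
44°C vs 36°C → primer P1 is higher.

Primer P1, 44°C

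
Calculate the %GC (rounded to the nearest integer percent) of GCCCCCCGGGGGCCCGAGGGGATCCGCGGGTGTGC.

A=2, G=17, C=13, T=3
G+C = 17 + 13 = 30 out of 35 bases
%GC = 30/35 × 100 = 85.71% ≈ 86%

86%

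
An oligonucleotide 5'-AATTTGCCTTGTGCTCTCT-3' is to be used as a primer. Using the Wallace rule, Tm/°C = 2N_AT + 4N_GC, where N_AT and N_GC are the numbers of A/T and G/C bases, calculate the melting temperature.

Base counts: G=3, T=9, C=5, A=2
A+T = 11, G+C = 8
Tm = 2×11 + 4×8 = 54°C

54°C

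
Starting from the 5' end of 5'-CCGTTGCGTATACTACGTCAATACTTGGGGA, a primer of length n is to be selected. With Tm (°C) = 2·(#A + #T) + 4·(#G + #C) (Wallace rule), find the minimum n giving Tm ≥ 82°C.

n = 28

First 27 bases: CCGTTGCGTATACTACGTCAATACTTG → Tm = 78°C (< 82°C)
First 28 bases: CCGTTGCGTATACTACGTCAATACTTGG → Tm = 82°C (≥ 82°C)
Each additional base adds 2°C (A/T) or 4°C (G/C), so Tm is non-decreasing in n; n = 28 is the first length to reach 82°C.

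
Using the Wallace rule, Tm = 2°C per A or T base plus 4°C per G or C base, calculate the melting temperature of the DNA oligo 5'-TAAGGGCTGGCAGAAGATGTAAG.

68°C

T=4, G=9, C=2, A=8
A+T = 12, G+C = 11
Tm = 2(12) + 4(11) = 24 + 44 = 68°C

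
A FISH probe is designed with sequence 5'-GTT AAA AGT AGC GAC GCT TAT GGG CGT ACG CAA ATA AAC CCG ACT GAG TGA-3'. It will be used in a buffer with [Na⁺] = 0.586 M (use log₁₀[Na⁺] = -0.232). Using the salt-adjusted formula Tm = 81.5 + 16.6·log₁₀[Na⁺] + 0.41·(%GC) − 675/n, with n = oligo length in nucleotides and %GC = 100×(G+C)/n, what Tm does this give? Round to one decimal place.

Length n = 51. Counting bases: A=17, T=10, G=14, C=10
G+C = 24, so %GC = 24/51 × 100 = 47.059%
Salt term: 16.6 × (-0.232) = -3.851
GC term: 0.41 × 47.059 = 19.294; length term: −675/51 = −13.235
Tm = 81.5 + (-3.851) + 19.294 − 13.235 = 83.708 → 83.7°C

83.7°C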